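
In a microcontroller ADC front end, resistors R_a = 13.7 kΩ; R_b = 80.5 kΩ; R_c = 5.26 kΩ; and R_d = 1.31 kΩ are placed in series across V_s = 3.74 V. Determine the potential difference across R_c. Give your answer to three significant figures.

V ≈ 0.195 V

Series total: ΣR = 13.7 + 80.5 + 5.26 + 1.31 = 100.8 kΩ.
By the voltage-divider rule, V = 3.74 × 5.260/100.8 = 0.1952 V.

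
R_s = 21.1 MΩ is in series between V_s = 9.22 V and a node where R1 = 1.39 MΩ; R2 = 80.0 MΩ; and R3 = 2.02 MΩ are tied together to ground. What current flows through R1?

Combine the parallel branches: R_p = (1/1.39 + 1/80.0 + 1/2.02)⁻¹ = 0.8150 MΩ.
V_A = 9.22 × 0.8150/21.92 = 0.3429 V.
I(R1) = V_A / R1 = 0.3429/1.39 = 0.2467 µA.
(Check via current divider: I_total = 0.4207 µA; share G_k/ΣG = 0.5863 → same result.)

I ≈ 0.247 µA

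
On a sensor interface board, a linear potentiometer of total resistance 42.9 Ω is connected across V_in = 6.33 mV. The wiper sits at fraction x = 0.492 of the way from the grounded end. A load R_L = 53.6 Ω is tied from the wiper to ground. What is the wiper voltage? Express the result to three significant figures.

V_out ≈ 2.60 mV

Lower segment x·R_p = 21.11 Ω; upper segment (1−x)·R_p = 21.79 Ω.
R_L loads the lower segment: effective lower R = 15.14 Ω.
V_out = 6.33 × 15.14/(21.79 + 15.14) = 2.595 mV.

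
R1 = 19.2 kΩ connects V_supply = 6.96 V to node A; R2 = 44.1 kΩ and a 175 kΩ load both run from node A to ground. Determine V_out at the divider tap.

V_out ≈ 4.50 V

The load sits in parallel with R2, giving an effective lower resistance R2' = R2·R_L/(R2+R_L) = 35.22 kΩ.
Now apply the divider: V_out = 6.96 × 0.6472 = 4.505 V.
(Unloaded it would be 4.85 V; the load pulls it down.)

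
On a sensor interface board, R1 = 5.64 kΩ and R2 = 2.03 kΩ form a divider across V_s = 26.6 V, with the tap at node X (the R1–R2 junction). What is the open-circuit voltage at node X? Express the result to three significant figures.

V_th is the unloaded tap voltage: V_s · R2/(R1+R2) = 26.6 × 0.2647 = 7.040 V.

V_th ≈ 7.04 V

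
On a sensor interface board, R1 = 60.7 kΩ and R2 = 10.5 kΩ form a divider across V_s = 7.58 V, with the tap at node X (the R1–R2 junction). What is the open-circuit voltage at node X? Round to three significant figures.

V_th ≈ 1.12 V

Open-circuit (no load on X): V_th = V_s · R2/(R1 + R2) = 7.58 × 10.5/(60.70 + 10.5) = 1.118 V.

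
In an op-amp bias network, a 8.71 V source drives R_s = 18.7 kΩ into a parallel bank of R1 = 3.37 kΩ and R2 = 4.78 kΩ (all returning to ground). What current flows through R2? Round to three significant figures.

I ≈ 0.174 mA

Equivalent of the parallel group: R_p = 1.977 kΩ.
V_A by voltage divider: V_A = 8.71 × 1.977/(18.7 + 1.977) = 0.8326 V.
I(R2) = V_A / R2 = 0.8326/4.78 = 0.1742 mA.
(Equivalently: I_total = 0.4213 mA, then current-divider fraction G_k/ΣG = 0.4135.)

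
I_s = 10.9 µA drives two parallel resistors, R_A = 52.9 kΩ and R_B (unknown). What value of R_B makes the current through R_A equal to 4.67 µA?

R_B ≈ 39.7 kΩ

Two-branch current divider: I_A = I_s · R_B/(R_A + R_B).
With f = 0.4284, R_B = R_A · f/(1−f) = 52.9 × 0.7496 = 39.65 kΩ.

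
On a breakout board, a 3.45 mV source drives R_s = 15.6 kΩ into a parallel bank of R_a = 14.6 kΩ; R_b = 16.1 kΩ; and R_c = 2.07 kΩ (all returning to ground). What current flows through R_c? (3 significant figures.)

I ≈ 0.158 µA

Combine the parallel branches: R_p = (1/14.6 + 1/16.1 + 1/2.07)⁻¹ = 1.629 kΩ.
V_A by voltage divider: V_A = 3.45 × 1.629/(15.6 + 1.629) = 0.3263 mV.
Branch current I = V_A/R_c = 0.3263/2.07 = 0.1576 µA.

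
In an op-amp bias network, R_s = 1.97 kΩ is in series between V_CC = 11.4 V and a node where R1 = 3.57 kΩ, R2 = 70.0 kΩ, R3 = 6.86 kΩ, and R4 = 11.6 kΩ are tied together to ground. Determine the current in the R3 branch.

I ≈ 0.816 mA

Parallel bank: R_p = 1/(1/3.57 + 1/70.0 + 1/6.86 + 1/11.6) = 1.900 kΩ.
Node voltage V_A = V_CC · R_p/(R_s + R_p) = 11.4 × 0.4909 = 5.597 V.
I(R3) = V_A / R3 = 5.597/6.86 = 0.8158 mA.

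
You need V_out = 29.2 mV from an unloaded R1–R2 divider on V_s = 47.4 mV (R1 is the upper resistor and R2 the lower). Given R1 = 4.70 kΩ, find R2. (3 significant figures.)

R2 ≈ 7.54 kΩ

V_out/V_s = R2/(R1+R2) = 0.6160.
R2 = R1 · 0.6160/(1 − 0.6160) = 7.541 kΩ.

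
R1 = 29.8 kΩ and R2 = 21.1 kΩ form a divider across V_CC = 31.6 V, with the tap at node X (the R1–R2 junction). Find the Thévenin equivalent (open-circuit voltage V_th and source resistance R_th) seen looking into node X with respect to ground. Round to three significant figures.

V_th ≈ 13.1 V, R_th ≈ 12.4 kΩ

Open-circuit (no load on X): V_th = V_CC · R2/(R1 + R2) = 31.6 × 21.1/(29.80 + 21.1) = 13.10 V.
Looking into X with the source shorted: R_th = R1·R2/(R1+R2) = 29.80 × 21.1/50.90 = 12.35 kΩ.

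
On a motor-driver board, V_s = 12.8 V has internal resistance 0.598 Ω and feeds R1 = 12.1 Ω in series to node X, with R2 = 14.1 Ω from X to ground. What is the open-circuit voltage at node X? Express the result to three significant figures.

V_th ≈ 6.73 V

R1' = 0.598 + 12.1 = 12.70 Ω (source resistance + R1).
V_th is the unloaded tap voltage: V_s · R2/(R1'+R2) = 12.8 × 0.5262 = 6.735 V.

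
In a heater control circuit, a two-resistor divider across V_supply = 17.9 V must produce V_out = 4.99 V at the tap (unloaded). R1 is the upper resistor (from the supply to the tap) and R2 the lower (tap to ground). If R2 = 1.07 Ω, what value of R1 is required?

R1 ≈ 2.77 Ω

Required fraction k = V_out/V_supply = 0.2788.
Rearranging, R1 = R2·(1−k)/k = 1.07 × 2.587 = 2.768 Ω.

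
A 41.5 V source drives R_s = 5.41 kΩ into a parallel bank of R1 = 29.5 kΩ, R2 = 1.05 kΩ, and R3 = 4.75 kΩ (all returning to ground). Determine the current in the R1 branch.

Parallel bank: R_p = 1/(1/29.5 + 1/1.05 + 1/4.75) = 0.8356 kΩ.
V_A by voltage divider: V_A = 41.5 × 0.8356/(5.41 + 0.8356) = 5.552 V.
Branch current I = V_A/R1 = 5.552/29.5 = 0.1882 mA.

I ≈ 0.188 mA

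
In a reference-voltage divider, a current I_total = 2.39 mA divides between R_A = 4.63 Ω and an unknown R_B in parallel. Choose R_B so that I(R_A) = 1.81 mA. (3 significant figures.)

R_B ≈ 14.4 Ω

In a two-way split, I_A/I_total = R_B/(R_A + R_B).
1.81/2.39 = R_B/(R_A + R_B) → R_B = R_A · (0.7573)/(1 − 0.7573) = 4.63 × 3.121 = 14.45 Ω.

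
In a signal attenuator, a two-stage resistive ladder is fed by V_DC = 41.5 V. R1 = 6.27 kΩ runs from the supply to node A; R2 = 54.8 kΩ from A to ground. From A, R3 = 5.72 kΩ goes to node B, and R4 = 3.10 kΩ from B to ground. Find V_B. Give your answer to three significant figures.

V_B ≈ 7.99 V

The second stage (R3 + R4 = 8.820 kΩ) loads node A in parallel with R2.
Effective lower resistance at A: R2 ‖ 8.820 = 7.597 kΩ.
V_A = 41.5 × 7.597/(6.27 + 7.597) = 22.74 V.
Then the unloaded second divider: V_B = V_A × R4/(R3+R4) = 22.74 × 0.3515 = 7.991 V.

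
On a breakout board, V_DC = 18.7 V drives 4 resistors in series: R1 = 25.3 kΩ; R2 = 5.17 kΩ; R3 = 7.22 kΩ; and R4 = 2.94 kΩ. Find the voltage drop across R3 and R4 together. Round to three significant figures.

V ≈ 4.68 V

Series total: ΣR = 25.3 + 5.17 + 7.22 + 2.94 = 40.63 kΩ.
R_{R3..R4} = 7.22 + 2.94 = 10.16 kΩ.
Voltage divider: V = V_DC · (10.16 / 40.63) = 18.7 × 0.2501 = 4.676 V.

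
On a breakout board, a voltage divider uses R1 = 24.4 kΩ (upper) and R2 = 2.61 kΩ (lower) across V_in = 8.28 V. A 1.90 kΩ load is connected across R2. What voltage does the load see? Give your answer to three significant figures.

V_out ≈ 0.357 V

First combine the lower leg with the load: R2 ‖ R_L = 1.100 kΩ.
Voltage divider with the loaded lower leg: V_out = 8.28 × 1.100/(24.4 + 1.100) = 8.28 × 0.04312 = 0.3570 V.
(Unloaded it would be 0.800 V; the load pulls it down.)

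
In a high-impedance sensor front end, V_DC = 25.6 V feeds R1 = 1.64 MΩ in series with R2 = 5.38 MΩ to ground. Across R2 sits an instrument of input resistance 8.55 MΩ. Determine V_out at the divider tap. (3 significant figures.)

V_out ≈ 17.1 V

R2 ‖ R_L = (5.38 × 8.55)/(5.38 + 8.55) = 3.302 MΩ.
Voltage divider with the loaded lower leg: V_out = 25.6 × 3.302/(1.64 + 3.302) = 25.6 × 0.6682 = 17.10 V.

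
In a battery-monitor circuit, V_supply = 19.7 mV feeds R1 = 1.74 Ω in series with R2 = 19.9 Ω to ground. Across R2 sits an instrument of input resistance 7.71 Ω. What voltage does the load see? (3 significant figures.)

V_out ≈ 15.0 mV

R2 ‖ R_L = (19.9 × 7.71)/(19.9 + 7.71) = 5.557 Ω.
Now apply the divider: V_out = 19.7 × 0.7615 = 15.00 mV.
(Unloaded it would be 18.1 mV; the load pulls it down.)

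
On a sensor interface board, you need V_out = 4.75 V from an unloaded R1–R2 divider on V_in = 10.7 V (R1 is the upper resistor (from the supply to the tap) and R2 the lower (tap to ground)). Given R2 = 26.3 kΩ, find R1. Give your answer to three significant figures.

R1 ≈ 32.9 kΩ

The divider ratio is R2/(R1+R2) = 4.75/10.7 = 0.4439.
R1 = R2·(1/k − 1) = 26.3 × 1.253 = 32.94 kΩ.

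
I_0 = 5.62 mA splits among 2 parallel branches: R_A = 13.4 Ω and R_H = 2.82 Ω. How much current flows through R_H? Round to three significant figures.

Two-branch current divider: I_k = I_0 · R_other/(R_1 + R_2).
So I = 5.62 × 13.4/16.22 = 4.643 mA.

I ≈ 4.64 mA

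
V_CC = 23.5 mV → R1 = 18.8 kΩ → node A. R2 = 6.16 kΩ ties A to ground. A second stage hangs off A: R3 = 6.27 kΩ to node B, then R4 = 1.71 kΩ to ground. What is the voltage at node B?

Looking into the second stage from A: R3 + R4 = 7.980 kΩ appears in parallel with R2.
R2 ‖ (R3+R4) = 3.476 kΩ.
So V_A = 23.5 × 0.1561 = 3.667 mV.
Stage 2 is unloaded, so V_B = V_A · R4/(R3+R4) = 3.667 × 1.71/7.980 = 0.7859 mV.

V_B ≈ 0.786 mV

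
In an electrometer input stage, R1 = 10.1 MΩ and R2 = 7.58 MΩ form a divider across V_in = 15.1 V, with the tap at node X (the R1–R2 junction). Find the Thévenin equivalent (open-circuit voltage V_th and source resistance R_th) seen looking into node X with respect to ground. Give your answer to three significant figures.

V_th ≈ 6.47 V, R_th ≈ 4.33 MΩ

Open-circuit (no load on X): V_th = V_in · R2/(R1 + R2) = 15.1 × 7.58/(10.10 + 7.58) = 6.474 V.
Zeroing V_in shorts the top of R1 to ground, so R_th = R1 ‖ R2 = 4.330 MΩ.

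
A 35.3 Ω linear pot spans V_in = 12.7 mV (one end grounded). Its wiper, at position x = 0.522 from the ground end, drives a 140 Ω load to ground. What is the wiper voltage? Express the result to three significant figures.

The pot divides into 16.87 Ω above the wiper and 18.43 Ω below.
R_L loads the lower segment: effective lower R = 16.28 Ω.
V_out = 12.7 × 16.28/(16.87 + 16.28) = 6.237 mV.

V_out ≈ 6.24 mV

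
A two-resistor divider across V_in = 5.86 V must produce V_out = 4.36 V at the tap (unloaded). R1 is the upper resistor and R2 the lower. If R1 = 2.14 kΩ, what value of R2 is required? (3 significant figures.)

Required fraction k = V_out/V_in = 0.7440.
R2 = R1 · 0.7440/(1 − 0.7440) = 6.220 kΩ.

R2 ≈ 6.22 kΩ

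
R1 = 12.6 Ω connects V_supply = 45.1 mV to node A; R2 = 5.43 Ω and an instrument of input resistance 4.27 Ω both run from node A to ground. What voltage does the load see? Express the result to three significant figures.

The load sits in parallel with R2, giving an effective lower resistance R2' = R2·R_L/(R2+R_L) = 2.390 Ω.
Now apply the divider: V_out = 45.1 × 0.1595 = 7.192 mV.
(Unloaded it would be 13.6 mV; the load pulls it down.)

V_out ≈ 7.19 mV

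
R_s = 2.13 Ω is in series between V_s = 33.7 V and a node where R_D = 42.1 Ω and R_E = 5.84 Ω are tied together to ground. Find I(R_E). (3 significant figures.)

I ≈ 4.08 A

Equivalent of the parallel group: R_p = 5.129 Ω.
V_A by voltage divider: V_A = 33.7 × 5.129/(2.13 + 5.129) = 23.81 V.
I(R_E) = V_A / R_E = 23.81/5.84 = 4.077 A.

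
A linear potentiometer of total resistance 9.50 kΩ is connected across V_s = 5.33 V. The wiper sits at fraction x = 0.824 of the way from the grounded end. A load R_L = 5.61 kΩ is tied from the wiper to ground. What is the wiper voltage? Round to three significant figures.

Lower segment x·R_p = 7.828 kΩ; upper segment (1−x)·R_p = 1.672 kΩ.
Lower segment in parallel with the load: 7.828 ‖ 5.61 = 3.268 kΩ.
V_out = 5.33 × 3.268/(1.672 + 3.268) = 3.526 V.

V_out ≈ 3.53 V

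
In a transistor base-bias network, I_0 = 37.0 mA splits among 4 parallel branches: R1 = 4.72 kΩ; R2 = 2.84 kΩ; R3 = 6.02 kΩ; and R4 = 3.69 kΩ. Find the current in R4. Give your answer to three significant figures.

Total conductance ΣG = 1/4.72 + 1/2.84 + 1/6.02 + 1/3.69 = 1.001 (units of 1/kΩ).
Current divider: I(R4) = I_0 · G_k/ΣG = 37.0 × (0.2710/1.001) = 37.0 × 0.2707 = 10.02 mA.

I ≈ 10.0 mA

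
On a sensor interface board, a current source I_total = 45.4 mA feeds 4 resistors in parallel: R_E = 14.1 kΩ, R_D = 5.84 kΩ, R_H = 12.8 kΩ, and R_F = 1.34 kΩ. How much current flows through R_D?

I ≈ 7.29 mA

Conductances: ΣG = 1/14.1 + 1/5.84 + 1/12.8 + 1/1.34 = 1.067 (1/kΩ).
Current divider: I(R_D) = I_total · G_k/ΣG = 45.4 × (0.1712/1.067) = 45.4 × 0.1605 = 7.289 mA.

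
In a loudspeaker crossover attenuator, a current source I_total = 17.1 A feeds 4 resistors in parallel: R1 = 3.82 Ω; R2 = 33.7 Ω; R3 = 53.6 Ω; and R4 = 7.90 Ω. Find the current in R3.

Total conductance ΣG = 1/3.82 + 1/33.7 + 1/53.6 + 1/7.90 = 0.4367 (units of 1/Ω).
R3 takes the fraction G_k/ΣG = 0.01866/0.4367 = 0.04272, so I = 17.1 × 0.04272 = 0.7306 A.

I ≈ 0.731 A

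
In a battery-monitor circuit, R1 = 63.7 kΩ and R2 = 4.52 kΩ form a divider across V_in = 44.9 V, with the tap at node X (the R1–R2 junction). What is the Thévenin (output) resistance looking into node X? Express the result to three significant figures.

R_th ≈ 4.22 kΩ

Zeroing V_in shorts the top of R1 to ground, so R_th = R1 ‖ R2 = 4.221 kΩ.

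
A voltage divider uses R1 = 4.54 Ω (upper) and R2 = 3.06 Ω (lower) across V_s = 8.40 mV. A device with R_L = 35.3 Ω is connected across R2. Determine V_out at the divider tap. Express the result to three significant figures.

V_out ≈ 3.22 mV

The load sits in parallel with R2, giving an effective lower resistance R2' = R2·R_L/(R2+R_L) = 2.816 Ω.
Voltage divider with the loaded lower leg: V_out = 8.40 × 2.816/(4.54 + 2.816) = 8.40 × 0.3828 = 3.216 mV.
(Unloaded it would be 3.38 mV; the load pulls it down.)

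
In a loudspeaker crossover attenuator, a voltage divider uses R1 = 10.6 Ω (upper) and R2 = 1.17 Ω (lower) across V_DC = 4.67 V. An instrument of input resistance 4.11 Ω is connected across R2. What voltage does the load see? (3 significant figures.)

V_out ≈ 0.369 V

R2 ‖ R_L = (1.17 × 4.11)/(1.17 + 4.11) = 0.9107 Ω.
Then V_out = V_DC · R2'/(R1 + R2') = 4.67 × 0.9107/11.51 = 0.3695 V.
(Unloaded it would be 0.464 V; the load pulls it down.)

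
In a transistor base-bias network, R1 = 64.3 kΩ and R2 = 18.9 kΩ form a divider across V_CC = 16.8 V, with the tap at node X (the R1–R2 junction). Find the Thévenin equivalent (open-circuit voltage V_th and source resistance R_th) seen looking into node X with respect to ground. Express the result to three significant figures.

V_th ≈ 3.82 V, R_th ≈ 14.6 kΩ

V_th is the unloaded tap voltage: V_CC · R2/(R1+R2) = 16.8 × 0.2272 = 3.816 V.
Looking into X with the source shorted: R_th = R1·R2/(R1+R2) = 64.30 × 18.9/83.20 = 14.61 kΩ.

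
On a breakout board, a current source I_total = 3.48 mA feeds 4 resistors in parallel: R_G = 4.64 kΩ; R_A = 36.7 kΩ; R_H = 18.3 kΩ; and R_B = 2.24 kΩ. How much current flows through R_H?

I ≈ 0.256 mA

Conductances: ΣG = 1/4.64 + 1/36.7 + 1/18.3 + 1/2.24 = 0.7438 (1/kΩ).
R_H takes the fraction G_k/ΣG = 0.05464/0.7438 = 0.07346, so I = 3.48 × 0.07346 = 0.2557 mA.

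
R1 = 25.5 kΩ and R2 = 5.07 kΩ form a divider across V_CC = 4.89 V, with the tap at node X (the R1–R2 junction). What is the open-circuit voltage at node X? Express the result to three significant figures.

V_th is the unloaded tap voltage: V_CC · R2/(R1+R2) = 4.89 × 0.1658 = 0.8110 V.

V_th ≈ 0.811 V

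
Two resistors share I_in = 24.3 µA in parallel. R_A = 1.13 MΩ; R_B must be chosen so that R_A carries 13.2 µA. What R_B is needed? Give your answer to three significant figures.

In a two-way split, I_A/I_in = R_B/(R_A + R_B).
13.2/24.3 = R_B/(R_A + R_B) → R_B = R_A · (0.5432)/(1 − 0.5432) = 1.13 × 1.189 = 1.344 MΩ.

R_B ≈ 1.34 MΩ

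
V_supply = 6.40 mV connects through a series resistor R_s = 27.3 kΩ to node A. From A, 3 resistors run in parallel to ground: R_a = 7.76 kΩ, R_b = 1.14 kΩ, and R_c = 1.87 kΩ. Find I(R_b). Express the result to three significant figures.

Equivalent of the parallel group: R_p = 0.6490 kΩ.
Node voltage V_A = V_supply · R_p/(R_s + R_p) = 6.40 × 0.02322 = 0.1486 mV.
Branch current I = V_A/R_b = 0.1486/1.14 = 0.1304 µA.

I ≈ 0.130 µA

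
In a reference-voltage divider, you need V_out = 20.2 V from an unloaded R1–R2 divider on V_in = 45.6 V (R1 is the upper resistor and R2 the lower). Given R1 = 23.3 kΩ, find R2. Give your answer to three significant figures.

The divider ratio is R2/(R1+R2) = 20.2/45.6 = 0.4430.
Rearranging, R2 = R1·k/(1−k) = 23.3 × 0.7953 = 18.53 kΩ.

R2 ≈ 18.5 kΩ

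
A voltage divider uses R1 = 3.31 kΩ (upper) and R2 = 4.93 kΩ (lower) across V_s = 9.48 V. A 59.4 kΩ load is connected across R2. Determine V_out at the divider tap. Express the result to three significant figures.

R2 ‖ R_L = (4.93 × 59.4)/(4.93 + 59.4) = 4.552 kΩ.
Now apply the divider: V_out = 9.48 × 0.5790 = 5.489 V.
(Unloaded it would be 5.67 V; the load pulls it down.)

V_out ≈ 5.49 V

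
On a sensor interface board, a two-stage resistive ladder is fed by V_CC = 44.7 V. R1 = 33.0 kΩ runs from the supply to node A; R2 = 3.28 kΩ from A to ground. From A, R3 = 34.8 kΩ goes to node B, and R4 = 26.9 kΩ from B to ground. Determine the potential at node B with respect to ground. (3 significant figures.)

The second stage (R3 + R4 = 61.70 kΩ) loads node A in parallel with R2.
R2 ‖ (R3+R4) = 3.114 kΩ.
So V_A = 44.7 × 0.08624 = 3.855 V.
Then the unloaded second divider: V_B = V_A × R4/(R3+R4) = 3.855 × 0.4360 = 1.681 V.

V_B ≈ 1.68 V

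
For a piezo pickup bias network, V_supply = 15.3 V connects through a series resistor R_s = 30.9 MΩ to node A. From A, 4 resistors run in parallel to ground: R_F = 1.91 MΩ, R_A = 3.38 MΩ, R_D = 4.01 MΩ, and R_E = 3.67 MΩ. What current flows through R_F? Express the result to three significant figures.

I ≈ 0.189 µA

Equivalent of the parallel group: R_p = 0.7456 MΩ.
Node voltage V_A = V_supply · R_p/(R_s + R_p) = 15.3 × 0.02356 = 0.3605 V.
Branch current I = V_A/R_F = 0.3605/1.91 = 0.1887 µA.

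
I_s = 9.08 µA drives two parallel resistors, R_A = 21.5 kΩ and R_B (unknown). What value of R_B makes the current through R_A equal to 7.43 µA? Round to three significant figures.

In a two-way split, I_A/I_s = R_B/(R_A + R_B).
7.43/9.08 = R_B/(R_A + R_B) → R_B = R_A · (0.8183)/(1 − 0.8183) = 21.5 × 4.503 = 96.82 kΩ.

R_B ≈ 96.8 kΩ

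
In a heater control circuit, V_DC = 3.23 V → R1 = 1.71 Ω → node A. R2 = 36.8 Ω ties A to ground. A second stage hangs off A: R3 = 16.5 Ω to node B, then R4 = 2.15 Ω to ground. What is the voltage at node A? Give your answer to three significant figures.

The second stage (R3 + R4 = 18.65 Ω) loads node A in parallel with R2.
Effective lower resistance at A: R2 ‖ 18.65 = 12.38 Ω.
First divider: V_A = V_DC · 12.38/(1.71 + 12.38) = 2.838 V.

V_A ≈ 2.84 V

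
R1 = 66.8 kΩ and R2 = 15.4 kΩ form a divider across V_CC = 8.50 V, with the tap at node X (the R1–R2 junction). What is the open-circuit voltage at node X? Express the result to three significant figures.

V_th ≈ 1.59 V

Open-circuit (no load on X): V_th = V_CC · R2/(R1 + R2) = 8.50 × 15.4/(66.80 + 15.4) = 1.592 V.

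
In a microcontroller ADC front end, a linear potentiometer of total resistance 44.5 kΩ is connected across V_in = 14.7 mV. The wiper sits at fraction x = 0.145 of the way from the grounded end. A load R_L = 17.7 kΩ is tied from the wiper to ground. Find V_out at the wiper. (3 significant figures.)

V_out ≈ 1.63 mV

Lower segment x·R_p = 6.452 kΩ; upper segment (1−x)·R_p = 38.05 kΩ.
R_L loads the lower segment: effective lower R = 4.729 kΩ.
Loaded-divider output: V_out = 14.7 × 0.1105 = 1.625 mV.
(Unloaded: V_out = x·V_in = 2.13 mV.)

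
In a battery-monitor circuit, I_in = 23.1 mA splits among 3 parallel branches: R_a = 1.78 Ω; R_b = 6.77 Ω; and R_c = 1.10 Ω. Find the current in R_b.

Conductances: ΣG = 1/1.78 + 1/6.77 + 1/1.10 = 1.619 (1/Ω).
By the current-divider rule, I = I_in · G_k/ΣG = 23.1 × 0.09126 = 2.108 mA.

I ≈ 2.11 mA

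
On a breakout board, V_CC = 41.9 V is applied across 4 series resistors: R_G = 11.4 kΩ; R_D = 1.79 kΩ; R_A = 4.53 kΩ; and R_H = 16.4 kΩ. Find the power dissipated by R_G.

P ≈ 17.2 mW

Series current I = V_CC/ΣR = 41.9/34.12 = 1.228 mA.
P = I²R = 1.508 × 11.4 = 17.19 mW.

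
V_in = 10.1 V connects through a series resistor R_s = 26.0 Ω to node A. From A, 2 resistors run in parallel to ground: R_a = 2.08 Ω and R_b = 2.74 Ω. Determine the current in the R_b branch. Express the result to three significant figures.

Parallel bank: R_p = 1/(1/2.08 + 1/2.74) = 1.182 Ω.
V_A = 10.1 × 1.182/27.18 = 0.4393 V.
Branch current I = V_A/R_b = 0.4393/2.74 = 0.1603 A.

I ≈ 0.160 A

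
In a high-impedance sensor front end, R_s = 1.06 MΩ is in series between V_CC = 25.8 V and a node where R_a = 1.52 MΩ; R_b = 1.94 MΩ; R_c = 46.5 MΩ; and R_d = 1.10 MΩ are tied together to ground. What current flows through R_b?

Equivalent of the parallel group: R_p = 0.4753 MΩ.
V_A = 25.8 × 0.4753/1.535 = 7.987 V.
I(R_b) = V_A / R_b = 7.987/1.94 = 4.117 µA.
(Check via current divider: I_total = 16.80 µA; share G_k/ΣG = 0.2450 → same result.)

I ≈ 4.12 µA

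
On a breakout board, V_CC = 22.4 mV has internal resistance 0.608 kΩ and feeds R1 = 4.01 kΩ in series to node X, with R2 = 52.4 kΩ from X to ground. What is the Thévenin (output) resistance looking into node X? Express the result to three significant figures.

R_th ≈ 4.24 kΩ

R1' = 0.608 + 4.01 = 4.618 kΩ (source resistance + R1).
Zeroing V_CC shorts the top of R1' to ground, so R_th = R1' ‖ R2 = 4.244 kΩ.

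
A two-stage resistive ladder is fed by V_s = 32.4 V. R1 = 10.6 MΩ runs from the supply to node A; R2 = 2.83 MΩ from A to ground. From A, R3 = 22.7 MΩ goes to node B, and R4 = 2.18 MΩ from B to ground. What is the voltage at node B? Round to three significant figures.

The second stage (R3 + R4 = 24.88 MΩ) loads node A in parallel with R2.
Effective lower resistance at A: R2 ‖ 24.88 = 2.541 MΩ.
First divider: V_A = V_s · 2.541/(10.6 + 2.541) = 6.265 V.
Then the unloaded second divider: V_B = V_A × R4/(R3+R4) = 6.265 × 0.08762 = 0.5489 V.

V_B ≈ 0.549 V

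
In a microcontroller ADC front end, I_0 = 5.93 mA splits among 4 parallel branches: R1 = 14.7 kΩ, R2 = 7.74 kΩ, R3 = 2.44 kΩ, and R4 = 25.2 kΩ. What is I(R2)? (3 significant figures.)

I ≈ 1.18 mA

Conductances: ΣG = 1/14.7 + 1/7.74 + 1/2.44 + 1/25.2 = 0.6467 (1/kΩ).
R2 takes the fraction G_k/ΣG = 0.1292/0.6467 = 0.1998, so I = 5.93 × 0.1998 = 1.185 mA.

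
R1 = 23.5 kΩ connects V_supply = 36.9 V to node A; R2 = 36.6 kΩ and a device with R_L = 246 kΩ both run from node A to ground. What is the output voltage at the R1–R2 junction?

The load sits in parallel with R2, giving an effective lower resistance R2' = R2·R_L/(R2+R_L) = 31.86 kΩ.
Voltage divider with the loaded lower leg: V_out = 36.9 × 31.86/(23.5 + 31.86) = 36.9 × 0.5755 = 21.24 V.
(Unloaded it would be 22.5 V; the load pulls it down.)

V_out ≈ 21.2 V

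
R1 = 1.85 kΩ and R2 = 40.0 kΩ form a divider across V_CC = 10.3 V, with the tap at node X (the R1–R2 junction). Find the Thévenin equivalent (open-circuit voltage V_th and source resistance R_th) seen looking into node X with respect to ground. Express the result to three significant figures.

Open-circuit (no load on X): V_th = V_CC · R2/(R1 + R2) = 10.3 × 40.0/(1.850 + 40.0) = 9.845 V.
Zeroing V_CC shorts the top of R1 to ground, so R_th = R1 ‖ R2 = 1.768 kΩ.

V_th ≈ 9.84 V, R_th ≈ 1.77 kΩ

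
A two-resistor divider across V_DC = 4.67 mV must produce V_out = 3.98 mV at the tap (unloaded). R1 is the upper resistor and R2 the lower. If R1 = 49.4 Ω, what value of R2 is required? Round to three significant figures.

R2 ≈ 285 Ω

V_out/V_DC = R2/(R1+R2) = 0.8522.
R2 = R1 · 0.8522/(1 − 0.8522) = 284.9 Ω.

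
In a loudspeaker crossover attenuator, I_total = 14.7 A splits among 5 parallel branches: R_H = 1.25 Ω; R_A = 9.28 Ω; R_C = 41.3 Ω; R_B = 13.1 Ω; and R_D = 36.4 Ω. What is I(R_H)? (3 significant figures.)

Conductances: ΣG = 1/1.25 + 1/9.28 + 1/41.3 + 1/13.1 + 1/36.4 = 1.036 (1/Ω).
Current divider: I(R_H) = I_total · G_k/ΣG = 14.7 × (0.8000/1.036) = 14.7 × 0.7724 = 11.35 A.

I ≈ 11.4 A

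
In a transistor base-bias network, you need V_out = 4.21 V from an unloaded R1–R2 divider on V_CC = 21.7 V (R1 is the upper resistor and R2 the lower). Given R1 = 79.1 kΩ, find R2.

V_out/V_CC = R2/(R1+R2) = 0.1940.
R2 = R1 · 0.1940/(1 − 0.1940) = 19.04 kΩ.

R2 ≈ 19.0 kΩ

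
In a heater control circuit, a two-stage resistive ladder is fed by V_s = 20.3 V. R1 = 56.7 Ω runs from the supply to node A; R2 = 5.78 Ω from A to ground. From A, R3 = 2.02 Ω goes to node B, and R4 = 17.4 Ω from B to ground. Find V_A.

V_A ≈ 1.48 V

Looking into the second stage from A: R3 + R4 = 19.42 Ω appears in parallel with R2.
Effective lower resistance at A: R2 ‖ 19.42 = 4.454 Ω.
V_A = 20.3 × 4.454/(56.7 + 4.454) = 1.479 V.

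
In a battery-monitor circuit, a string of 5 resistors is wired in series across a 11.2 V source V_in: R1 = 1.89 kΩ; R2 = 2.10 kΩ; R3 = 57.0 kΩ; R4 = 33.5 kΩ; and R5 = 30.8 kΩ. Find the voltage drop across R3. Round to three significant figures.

V ≈ 5.10 V

ΣR = 1.89 + 2.10 + 57.0 + 33.5 + 30.8 = 125.3 kΩ.
By the voltage-divider rule, V = 11.2 × 57.00/125.3 = 5.095 V.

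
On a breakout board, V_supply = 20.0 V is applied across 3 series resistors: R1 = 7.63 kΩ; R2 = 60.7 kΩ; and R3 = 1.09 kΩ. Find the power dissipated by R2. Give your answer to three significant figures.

P ≈ 5.04 mW

The common current is I = 20.0/69.42 = 0.2881 mA.
V(R2) = I·R = 17.49 V; P = V·I = 17.49 × 0.2881 = 5.038 mW.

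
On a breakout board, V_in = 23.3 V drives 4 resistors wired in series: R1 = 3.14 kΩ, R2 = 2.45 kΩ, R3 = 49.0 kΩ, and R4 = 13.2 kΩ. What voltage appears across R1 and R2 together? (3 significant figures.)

ΣR = 3.14 + 2.45 + 49.0 + 13.2 = 67.79 kΩ.
R_{R1..R2} = 3.14 + 2.45 = 5.590 kΩ.
Voltage divider: V = V_in · (5.590 / 67.79) = 23.3 × 0.08246 = 1.921 V.

V ≈ 1.92 V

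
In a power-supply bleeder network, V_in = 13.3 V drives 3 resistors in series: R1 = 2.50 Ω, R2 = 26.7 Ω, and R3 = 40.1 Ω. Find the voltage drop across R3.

V ≈ 7.70 V

Total series resistance ΣR = 2.50 + 26.7 + 40.1 = 69.30 Ω.
V = V_in · R/ΣR = 13.3 × 0.5786 = 7.696 V.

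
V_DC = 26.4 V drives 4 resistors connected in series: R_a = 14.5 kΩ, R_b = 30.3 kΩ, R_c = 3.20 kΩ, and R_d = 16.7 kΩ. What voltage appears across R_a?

V ≈ 5.92 V

Series total: ΣR = 14.5 + 30.3 + 3.20 + 16.7 = 64.70 kΩ.
V = V_DC · R/ΣR = 26.4 × 0.2241 = 5.917 V.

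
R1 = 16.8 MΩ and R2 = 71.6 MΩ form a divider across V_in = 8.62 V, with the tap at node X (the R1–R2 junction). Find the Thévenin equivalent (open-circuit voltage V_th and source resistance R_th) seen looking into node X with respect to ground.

V_th ≈ 6.98 V, R_th ≈ 13.6 MΩ

V_th is the unloaded tap voltage: V_in · R2/(R1+R2) = 8.62 × 0.8100 = 6.982 V.
Zeroing V_in shorts the top of R1 to ground, so R_th = R1 ‖ R2 = 13.61 MΩ.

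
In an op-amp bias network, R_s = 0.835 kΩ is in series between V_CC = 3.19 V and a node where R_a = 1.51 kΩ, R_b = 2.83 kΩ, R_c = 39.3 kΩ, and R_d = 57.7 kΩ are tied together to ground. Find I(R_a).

I ≈ 1.12 mA

Parallel bank: R_p = 1/(1/1.51 + 1/2.83 + 1/39.3 + 1/57.7) = 0.9448 kΩ.
Node voltage V_A = V_CC · R_p/(R_s + R_p) = 3.19 × 0.5309 = 1.693 V.
I(R_a) = V_A / R_a = 1.693/1.51 = 1.121 mA.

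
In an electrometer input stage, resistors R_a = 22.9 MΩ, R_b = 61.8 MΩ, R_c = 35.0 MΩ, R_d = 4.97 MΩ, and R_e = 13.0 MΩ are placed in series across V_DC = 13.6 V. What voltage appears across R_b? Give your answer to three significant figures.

ΣR = 22.9 + 61.8 + 35.0 + 4.97 + 13.0 = 137.7 MΩ.
V = V_DC · R/ΣR = 13.6 × 0.4489 = 6.105 V.

V ≈ 6.11 V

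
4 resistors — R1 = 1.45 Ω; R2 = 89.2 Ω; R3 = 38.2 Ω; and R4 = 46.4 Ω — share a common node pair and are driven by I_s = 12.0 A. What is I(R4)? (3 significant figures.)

I ≈ 0.345 A

ΣG = 1/1.45 + 1/89.2 + 1/38.2 + 1/46.4 = 0.7486.
Current divider: I(R4) = I_s · G_k/ΣG = 12.0 × (0.02155/0.7486) = 12.0 × 0.02879 = 0.3455 A.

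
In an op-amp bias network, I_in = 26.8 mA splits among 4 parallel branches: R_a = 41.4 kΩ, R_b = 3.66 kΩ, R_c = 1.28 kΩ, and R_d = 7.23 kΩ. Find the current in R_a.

Total conductance ΣG = 1/41.4 + 1/3.66 + 1/1.28 + 1/7.23 = 1.217 (units of 1/kΩ).
By the current-divider rule, I = I_in · G_k/ΣG = 26.8 × 0.01985 = 0.5319 mA.

I ≈ 0.532 mA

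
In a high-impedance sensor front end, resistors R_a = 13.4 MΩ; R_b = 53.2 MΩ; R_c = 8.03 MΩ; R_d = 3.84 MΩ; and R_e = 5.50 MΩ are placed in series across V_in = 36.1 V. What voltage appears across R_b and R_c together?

V ≈ 26.3 V

ΣR = 13.4 + 53.2 + 8.03 + 3.84 + 5.50 = 83.97 MΩ.
R_{R_b..R_c} = 53.2 + 8.03 = 61.23 MΩ.
V = V_in · R/ΣR = 36.1 × 0.7292 = 26.32 V.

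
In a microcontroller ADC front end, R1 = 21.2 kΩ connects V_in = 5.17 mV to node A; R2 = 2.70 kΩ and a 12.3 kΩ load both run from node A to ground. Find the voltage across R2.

V_out ≈ 0.489 mV

First combine the lower leg with the load: R2 ‖ R_L = 2.214 kΩ.
Then V_out = V_in · R2'/(R1 + R2') = 5.17 × 2.214/23.41 = 0.4889 mV.
(Unloaded it would be 0.584 mV; the load pulls it down.)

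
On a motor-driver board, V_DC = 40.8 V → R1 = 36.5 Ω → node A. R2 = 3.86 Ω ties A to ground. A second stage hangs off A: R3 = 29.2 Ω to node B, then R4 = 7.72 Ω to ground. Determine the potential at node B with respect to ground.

The second stage (R3 + R4 = 36.92 Ω) loads node A in parallel with R2.
R2 ‖ (R3+R4) = 3.495 Ω.
First divider: V_A = V_DC · 3.495/(36.5 + 3.495) = 3.565 V.
V_B = V_A × 0.2091 = 0.7454 V.

V_B ≈ 0.745 V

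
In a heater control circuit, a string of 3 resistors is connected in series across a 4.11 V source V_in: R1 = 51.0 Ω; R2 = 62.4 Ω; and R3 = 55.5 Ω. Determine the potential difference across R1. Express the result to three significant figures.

ΣR = 51.0 + 62.4 + 55.5 = 168.9 Ω.
By the voltage-divider rule, V = 4.11 × 51.00/168.9 = 1.241 V.

V ≈ 1.24 V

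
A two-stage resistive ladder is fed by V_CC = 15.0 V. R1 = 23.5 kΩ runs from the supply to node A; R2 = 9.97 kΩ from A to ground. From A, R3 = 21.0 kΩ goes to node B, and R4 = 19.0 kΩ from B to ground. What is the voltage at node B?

The second stage (R3 + R4 = 40.00 kΩ) loads node A in parallel with R2.
Effective lower resistance at A: R2 ‖ 40.00 = 7.981 kΩ.
V_A = 15.0 × 7.981/(23.5 + 7.981) = 3.803 V.
Stage 2 is unloaded, so V_B = V_A · R4/(R3+R4) = 3.803 × 19.0/40.00 = 1.806 V.

V_B ≈ 1.81 V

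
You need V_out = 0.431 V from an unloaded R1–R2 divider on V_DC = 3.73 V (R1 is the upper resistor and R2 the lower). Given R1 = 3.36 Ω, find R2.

R2 ≈ 0.439 Ω

Required fraction k = V_out/V_DC = 0.1155.
R2 = R1 · 0.1155/(1 − 0.1155) = 0.4390 Ω.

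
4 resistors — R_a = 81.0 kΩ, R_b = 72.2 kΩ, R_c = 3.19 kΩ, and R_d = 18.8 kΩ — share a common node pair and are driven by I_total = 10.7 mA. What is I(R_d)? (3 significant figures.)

Total conductance ΣG = 1/81.0 + 1/72.2 + 1/3.19 + 1/18.8 = 0.3929 (units of 1/kΩ).
R_d takes the fraction G_k/ΣG = 0.05319/0.3929 = 0.1354, so I = 10.7 × 0.1354 = 1.449 mA.

I ≈ 1.45 mA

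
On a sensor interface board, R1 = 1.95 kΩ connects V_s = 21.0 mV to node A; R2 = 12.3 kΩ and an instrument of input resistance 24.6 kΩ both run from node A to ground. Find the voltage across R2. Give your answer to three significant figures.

V_out ≈ 17.0 mV

R2 ‖ R_L = (12.3 × 24.6)/(12.3 + 24.6) = 8.200 kΩ.
Then V_out = V_s · R2'/(R1 + R2') = 21.0 × 8.200/10.15 = 16.97 mV.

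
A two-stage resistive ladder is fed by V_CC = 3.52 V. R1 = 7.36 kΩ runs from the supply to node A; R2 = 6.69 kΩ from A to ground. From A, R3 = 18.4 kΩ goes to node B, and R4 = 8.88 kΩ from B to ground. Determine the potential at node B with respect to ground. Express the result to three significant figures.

V_B ≈ 0.483 V

Node A sees R2 in parallel with the series input of stage 2, R3 + R4 = 27.28 kΩ.
R2 ‖ (R3+R4) = 5.372 kΩ.
V_A = 3.52 × 5.372/(7.36 + 5.372) = 1.485 V.
Stage 2 is unloaded, so V_B = V_A · R4/(R3+R4) = 1.485 × 8.88/27.28 = 0.4835 V.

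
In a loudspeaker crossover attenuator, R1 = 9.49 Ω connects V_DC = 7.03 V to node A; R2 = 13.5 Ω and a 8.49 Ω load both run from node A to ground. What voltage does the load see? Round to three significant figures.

R2 ‖ R_L = (13.5 × 8.49)/(13.5 + 8.49) = 5.212 Ω.
Voltage divider with the loaded lower leg: V_out = 7.03 × 5.212/(9.49 + 5.212) = 7.03 × 0.3545 = 2.492 V.
(Unloaded it would be 4.13 V; the load pulls it down.)

V_out ≈ 2.49 V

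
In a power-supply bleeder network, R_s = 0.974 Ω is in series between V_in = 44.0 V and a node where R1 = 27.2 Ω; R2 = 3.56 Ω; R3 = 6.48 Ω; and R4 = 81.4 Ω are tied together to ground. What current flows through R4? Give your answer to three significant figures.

Combine the parallel branches: R_p = (1/27.2 + 1/3.56 + 1/6.48 + 1/81.4)⁻¹ = 2.065 Ω.
V_A = 44.0 × 2.065/3.039 = 29.90 V.
Branch current I = V_A/R4 = 29.90/81.4 = 0.3673 A.

I ≈ 0.367 A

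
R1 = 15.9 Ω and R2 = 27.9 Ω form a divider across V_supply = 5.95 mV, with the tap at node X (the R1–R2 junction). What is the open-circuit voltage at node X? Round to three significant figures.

V_th ≈ 3.79 mV

With X open, the divider is unloaded: V_th = 5.95 × 27.9/43.80 = 3.790 mV.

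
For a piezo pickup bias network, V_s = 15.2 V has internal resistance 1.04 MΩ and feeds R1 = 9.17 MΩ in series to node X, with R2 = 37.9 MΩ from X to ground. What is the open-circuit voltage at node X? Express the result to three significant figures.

V_th ≈ 12.0 V

R1' = 1.04 + 9.17 = 10.21 MΩ (source resistance + R1).
V_th is the unloaded tap voltage: V_s · R2/(R1'+R2) = 15.2 × 0.7878 = 11.97 V.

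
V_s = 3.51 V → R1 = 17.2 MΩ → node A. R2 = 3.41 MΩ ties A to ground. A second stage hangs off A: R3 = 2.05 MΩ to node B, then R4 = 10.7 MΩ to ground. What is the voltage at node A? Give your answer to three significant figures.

V_A ≈ 0.475 V

Looking into the second stage from A: R3 + R4 = 12.75 MΩ appears in parallel with R2.
Effective lower resistance at A: R2 ‖ 12.75 = 2.690 MΩ.
V_A = 3.51 × 2.690/(17.2 + 2.690) = 0.4748 V.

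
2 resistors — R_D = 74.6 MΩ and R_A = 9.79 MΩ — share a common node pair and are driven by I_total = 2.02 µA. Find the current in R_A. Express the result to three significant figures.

Two-branch current divider: I_k = I_total · R_other/(R_1 + R_2).
I(R_A) = 2.02 × 74.6/(74.6 + 9.79) = 2.02 × 0.8840 = 1.786 µA.

I ≈ 1.79 µA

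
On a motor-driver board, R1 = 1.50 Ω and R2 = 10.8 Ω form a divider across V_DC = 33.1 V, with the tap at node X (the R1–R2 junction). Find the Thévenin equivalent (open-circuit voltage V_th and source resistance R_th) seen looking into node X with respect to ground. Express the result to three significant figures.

V_th ≈ 29.1 V, R_th ≈ 1.32 Ω

Open-circuit (no load on X): V_th = V_DC · R2/(R1 + R2) = 33.1 × 10.8/(1.500 + 10.8) = 29.06 V.
Zeroing V_DC shorts the top of R1 to ground, so R_th = R1 ‖ R2 = 1.317 Ω.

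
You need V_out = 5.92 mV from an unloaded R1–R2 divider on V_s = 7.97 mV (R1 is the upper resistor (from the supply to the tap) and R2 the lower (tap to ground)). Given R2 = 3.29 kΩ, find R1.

The divider ratio is R2/(R1+R2) = 5.92/7.97 = 0.7428.
R1 = R2·(1/k − 1) = 3.29 × 0.3463 = 1.139 kΩ.

R1 ≈ 1.14 kΩ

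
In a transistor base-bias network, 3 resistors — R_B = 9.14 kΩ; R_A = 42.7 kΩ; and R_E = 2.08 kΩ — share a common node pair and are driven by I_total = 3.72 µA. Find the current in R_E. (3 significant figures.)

ΣG = 1/9.14 + 1/42.7 + 1/2.08 = 0.6136.
By the current-divider rule, I = I_total · G_k/ΣG = 3.72 × 0.7835 = 2.915 µA.

I ≈ 2.91 µA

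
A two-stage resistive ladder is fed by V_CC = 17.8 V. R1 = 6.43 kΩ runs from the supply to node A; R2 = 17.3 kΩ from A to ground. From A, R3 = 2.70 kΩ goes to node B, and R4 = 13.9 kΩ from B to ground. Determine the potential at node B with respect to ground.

V_B ≈ 8.47 V

Node A sees R2 in parallel with the series input of stage 2, R3 + R4 = 16.60 kΩ.
Effective lower resistance at A: R2 ‖ 16.60 = 8.471 kΩ.
V_A = 17.8 × 8.471/(6.43 + 8.471) = 10.12 V.
Then the unloaded second divider: V_B = V_A × R4/(R3+R4) = 10.12 × 0.8373 = 8.473 V.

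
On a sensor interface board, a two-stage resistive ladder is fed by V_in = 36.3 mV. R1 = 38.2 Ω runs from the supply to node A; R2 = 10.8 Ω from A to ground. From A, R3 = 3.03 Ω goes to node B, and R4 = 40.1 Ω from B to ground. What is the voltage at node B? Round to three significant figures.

Looking into the second stage from A: R3 + R4 = 43.13 Ω appears in parallel with R2.
Effective lower resistance at A: R2 ‖ 43.13 = 8.637 Ω.
First divider: V_A = V_in · 8.637/(38.2 + 8.637) = 6.694 mV.
V_B = V_A × 0.9297 = 6.224 mV.

V_B ≈ 6.22 mV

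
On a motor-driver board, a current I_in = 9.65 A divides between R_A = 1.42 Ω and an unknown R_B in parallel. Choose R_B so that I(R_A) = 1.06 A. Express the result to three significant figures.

R_B ≈ 0.175 Ω

The fraction through R_A equals R_B/(R_A+R_B).
With f = 0.1098, R_B = R_A · f/(1−f) = 1.42 × 0.1234 = 0.1752 Ω.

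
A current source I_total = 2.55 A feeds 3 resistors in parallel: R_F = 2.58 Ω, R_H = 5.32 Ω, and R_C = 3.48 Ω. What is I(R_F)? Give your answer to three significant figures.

I ≈ 1.15 A

Total conductance ΣG = 1/2.58 + 1/5.32 + 1/3.48 = 0.8629 (units of 1/Ω).
Current divider: I(R_F) = I_total · G_k/ΣG = 2.55 × (0.3876/0.8629) = 2.55 × 0.4492 = 1.145 A.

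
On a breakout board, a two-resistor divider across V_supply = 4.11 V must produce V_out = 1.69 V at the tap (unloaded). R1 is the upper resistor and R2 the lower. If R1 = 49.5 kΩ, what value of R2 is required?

The divider ratio is R2/(R1+R2) = 1.69/4.11 = 0.4112.
R2 = R1 · 0.4112/(1 − 0.4112) = 34.57 kΩ.

R2 ≈ 34.6 kΩ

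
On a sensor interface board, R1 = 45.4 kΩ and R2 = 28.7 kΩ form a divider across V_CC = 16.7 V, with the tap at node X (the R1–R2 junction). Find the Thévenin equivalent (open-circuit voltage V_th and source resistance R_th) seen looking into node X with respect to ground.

V_th ≈ 6.47 V, R_th ≈ 17.6 kΩ

With X open, the divider is unloaded: V_th = 16.7 × 28.7/74.10 = 6.468 V.
Zeroing V_CC shorts the top of R1 to ground, so R_th = R1 ‖ R2 = 17.58 kΩ.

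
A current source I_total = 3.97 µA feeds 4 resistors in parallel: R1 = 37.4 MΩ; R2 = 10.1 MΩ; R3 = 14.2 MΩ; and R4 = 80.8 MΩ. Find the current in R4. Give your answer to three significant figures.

Total conductance ΣG = 1/37.4 + 1/10.1 + 1/14.2 + 1/80.8 = 0.2085 (units of 1/MΩ).
By the current-divider rule, I = I_total · G_k/ΣG = 3.97 × 0.05935 = 0.2356 µA.

I ≈ 0.236 µA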